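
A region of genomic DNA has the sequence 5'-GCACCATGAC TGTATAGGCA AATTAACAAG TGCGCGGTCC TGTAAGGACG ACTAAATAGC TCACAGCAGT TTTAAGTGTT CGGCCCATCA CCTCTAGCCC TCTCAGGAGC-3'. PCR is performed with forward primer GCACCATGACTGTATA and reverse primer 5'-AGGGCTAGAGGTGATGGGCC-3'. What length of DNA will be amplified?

101 bp

The forward primer matches the template at positions 1–16.
Reverse complement of the reverse primer: GGCCCATCACCTCTAGCCCT. This occurs on the top strand at positions 82–101.
Product length = (reverse-primer end) − (forward-primer start) + 1 = 101 − 1 + 1 = 101 bp.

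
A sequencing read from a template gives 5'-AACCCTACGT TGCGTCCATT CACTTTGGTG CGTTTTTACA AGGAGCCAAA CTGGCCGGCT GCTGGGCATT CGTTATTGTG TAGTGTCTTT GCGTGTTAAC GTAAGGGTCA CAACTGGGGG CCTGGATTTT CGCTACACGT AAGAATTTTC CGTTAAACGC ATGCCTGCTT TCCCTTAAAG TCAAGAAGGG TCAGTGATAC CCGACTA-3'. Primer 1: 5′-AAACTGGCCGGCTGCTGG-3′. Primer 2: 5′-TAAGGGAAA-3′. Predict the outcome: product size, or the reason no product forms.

Yes — a 130 bp product.

Primer 1 (AAACTGGCCGGCTGCTGG) matches the top strand at positions 48–65; it acts as a forward primer.
Primer 2's reverse complement is TTTCCCTTA, matching the top strand at positions 169–177; it acts as a reverse primer.
The 3' ends face each other across positions 48–177, giving a 130 bp product.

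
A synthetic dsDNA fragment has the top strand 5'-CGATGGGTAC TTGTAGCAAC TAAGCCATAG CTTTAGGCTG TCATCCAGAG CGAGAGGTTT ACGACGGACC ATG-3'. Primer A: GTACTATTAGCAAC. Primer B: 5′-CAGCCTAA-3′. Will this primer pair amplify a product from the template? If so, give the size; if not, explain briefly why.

No product — primer A has no binding site in the template.

Primer A (GTACTATTAGCAAC) does not match the top strand, and its reverse complement GTTGCTAATAGTAC does not match either.
With no annealing site for primer A, no amplification occurs.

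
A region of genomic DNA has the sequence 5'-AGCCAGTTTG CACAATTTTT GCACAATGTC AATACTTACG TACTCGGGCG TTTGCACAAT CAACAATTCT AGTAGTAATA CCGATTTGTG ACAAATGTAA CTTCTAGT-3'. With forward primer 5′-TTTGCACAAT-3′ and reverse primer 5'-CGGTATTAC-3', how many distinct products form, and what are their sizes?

Three products: 77 bp, 66 bp, 33 bp

The forward primer TTTGCACAAT matches the top strand at positions 7–16, 18–27, 51–60.
The reverse primer's reverse complement is GTAATACCG, matching at positions 75–83.
Each forward site pairs with the reverse site to give a product ending at position 83: sizes 77, 66, 33 bp.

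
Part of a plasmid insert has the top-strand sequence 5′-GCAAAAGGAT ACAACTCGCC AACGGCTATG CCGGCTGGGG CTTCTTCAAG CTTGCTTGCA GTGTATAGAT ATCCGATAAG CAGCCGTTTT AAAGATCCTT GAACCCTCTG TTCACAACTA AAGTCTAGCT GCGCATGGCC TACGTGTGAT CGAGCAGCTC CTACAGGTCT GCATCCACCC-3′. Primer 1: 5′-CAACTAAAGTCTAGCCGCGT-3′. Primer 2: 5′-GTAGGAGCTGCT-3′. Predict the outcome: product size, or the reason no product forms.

No product — primer 1 has no binding site in the template.

Primer 1 (CAACTAAAGTCTAGCCGCGT) does not match the top strand, and its reverse complement ACGCGGCTAGACTTTAGTTG does not match either.
With no annealing site for primer 1, no amplification occurs.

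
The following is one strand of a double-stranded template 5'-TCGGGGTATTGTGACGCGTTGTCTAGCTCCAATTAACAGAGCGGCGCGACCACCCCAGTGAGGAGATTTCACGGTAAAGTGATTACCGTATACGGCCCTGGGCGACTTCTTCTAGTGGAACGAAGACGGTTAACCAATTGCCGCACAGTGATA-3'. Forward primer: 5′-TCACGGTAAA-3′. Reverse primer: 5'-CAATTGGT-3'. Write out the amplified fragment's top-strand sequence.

Forward primer TCACGGTAAA is found on the top strand at positions 69–78.
The reverse primer's reverse complement is ACCAATTG, which matches the template at positions 133–140.
The product is the template from position 69 through 140 (72 bp).

5'-TCACGGTAAAGTGATTACCGTATACGGCCCTGGGCGACTTCTTCTAGTGGAACGAAGACGGTTAACCAATTG-3'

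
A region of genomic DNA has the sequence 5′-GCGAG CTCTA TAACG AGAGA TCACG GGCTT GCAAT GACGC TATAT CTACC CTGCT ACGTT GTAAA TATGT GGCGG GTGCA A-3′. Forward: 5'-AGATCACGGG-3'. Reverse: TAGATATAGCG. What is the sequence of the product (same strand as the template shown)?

Forward primer AGATCACGGG is found on the top strand at positions 18–27.
Taking the reverse complement of TAGATATAGCG gives CGCTATATCTA, found at positions 38–48 on the template; the primer anneals here to the top strand with its 3' end pointing upstream.
The product is the template from position 18 through 48 (31 bp).

5'-AGATCACGGGCTTGCAATGACGCTATATCTA-3'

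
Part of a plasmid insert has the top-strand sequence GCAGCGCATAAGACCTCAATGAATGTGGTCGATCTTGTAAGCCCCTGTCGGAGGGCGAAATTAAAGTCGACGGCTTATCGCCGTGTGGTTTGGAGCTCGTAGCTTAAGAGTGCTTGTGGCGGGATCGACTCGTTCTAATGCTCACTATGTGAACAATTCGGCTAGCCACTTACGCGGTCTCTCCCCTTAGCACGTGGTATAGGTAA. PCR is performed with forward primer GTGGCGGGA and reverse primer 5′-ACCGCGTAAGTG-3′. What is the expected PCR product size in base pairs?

Forward primer GTGGCGGGA is found on the top strand at positions 116–124.
The reverse primer's reverse complement is CACTTACGCGGT, which matches the template at positions 167–178.
The product runs from position 116 to position 178, so its length is 178 − 116 + 1 = 63 bp.

63 bp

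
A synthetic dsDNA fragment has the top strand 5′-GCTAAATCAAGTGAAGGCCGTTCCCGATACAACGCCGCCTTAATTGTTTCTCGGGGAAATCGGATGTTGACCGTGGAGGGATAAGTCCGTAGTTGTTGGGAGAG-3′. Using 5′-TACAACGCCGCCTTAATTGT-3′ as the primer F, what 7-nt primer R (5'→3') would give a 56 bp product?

The forward primer binds at positions 28–47, so a 56 bp product ends at position 28 + 56 − 1 = 83.
The reverse primer anneals to the top strand over positions 77–83, i.e. to AGGGATA.
Its sequence written 5'→3' is the reverse complement: TATCCCT.

5'-TATCCCT-3'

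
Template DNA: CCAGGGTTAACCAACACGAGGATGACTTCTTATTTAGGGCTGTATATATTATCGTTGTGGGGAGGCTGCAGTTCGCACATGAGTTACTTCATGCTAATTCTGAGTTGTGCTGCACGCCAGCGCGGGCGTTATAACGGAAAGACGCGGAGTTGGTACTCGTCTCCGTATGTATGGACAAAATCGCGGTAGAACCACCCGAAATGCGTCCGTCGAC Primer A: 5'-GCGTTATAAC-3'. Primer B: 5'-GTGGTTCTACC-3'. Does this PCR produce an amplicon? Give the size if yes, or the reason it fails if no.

Primer A (GCGTTATAAC) matches the top strand at positions 126–135; it acts as a forward primer.
Primer B's reverse complement is GGTAGAACCAC, matching the top strand at positions 185–195; it acts as a reverse primer.
The 3' ends face each other across positions 126–195, giving a 70 bp product.

Yes — a 70 bp product.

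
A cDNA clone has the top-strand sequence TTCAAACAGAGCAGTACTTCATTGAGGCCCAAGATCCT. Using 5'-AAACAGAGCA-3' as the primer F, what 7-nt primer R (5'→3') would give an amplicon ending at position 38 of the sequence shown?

5'-AGGATCT-3'

The forward primer binds at positions 4–13; the product's 3' end on the top strand is position 38.
The reverse primer anneals to the top strand over positions 32–38, i.e. to AGATCCT.
Its sequence written 5'→3' is the reverse complement: AGGATCT.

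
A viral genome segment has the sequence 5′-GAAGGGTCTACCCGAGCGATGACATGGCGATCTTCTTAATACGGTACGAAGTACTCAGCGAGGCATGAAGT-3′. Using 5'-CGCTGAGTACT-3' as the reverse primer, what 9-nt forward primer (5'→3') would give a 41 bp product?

The reverse primer's reverse complement AGTACTCAGCG matches the template at positions 50–60, so the product ends at position 60.
A 41 bp product then starts at position 60 − 41 + 1 = 20.
The forward primer is identical to the top strand there: TGACATGGC.

5'-TGACATGGC-3'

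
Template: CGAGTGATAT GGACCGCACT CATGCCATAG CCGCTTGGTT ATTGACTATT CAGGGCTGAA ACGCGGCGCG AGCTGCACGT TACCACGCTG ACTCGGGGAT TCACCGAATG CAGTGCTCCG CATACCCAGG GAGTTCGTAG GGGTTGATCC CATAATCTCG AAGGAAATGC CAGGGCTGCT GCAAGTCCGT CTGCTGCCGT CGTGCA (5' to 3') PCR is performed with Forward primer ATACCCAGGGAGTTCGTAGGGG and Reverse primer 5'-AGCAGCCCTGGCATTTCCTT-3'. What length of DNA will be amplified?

59 bp

The forward primer matches the template at positions 122–143.
Reverse complement of the reverse primer: AAGGAAATGCCAGGGCTGCT. This occurs on the top strand at positions 161–180.
The product runs from position 122 to position 180, so its length is 180 − 122 + 1 = 59 bp.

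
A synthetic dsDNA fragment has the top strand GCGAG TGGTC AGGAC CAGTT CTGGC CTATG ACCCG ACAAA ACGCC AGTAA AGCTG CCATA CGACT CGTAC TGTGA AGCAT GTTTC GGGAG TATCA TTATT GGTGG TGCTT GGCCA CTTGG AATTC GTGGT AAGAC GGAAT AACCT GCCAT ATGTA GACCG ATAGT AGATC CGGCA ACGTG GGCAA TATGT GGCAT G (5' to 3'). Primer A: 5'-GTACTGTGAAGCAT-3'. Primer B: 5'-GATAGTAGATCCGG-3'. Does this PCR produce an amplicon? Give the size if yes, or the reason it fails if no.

Primer A (GTACTGTGAAGCAT) matches the top strand at positions 67–80 (3' end points downstream).
Primer B (GATAGTAGATCCGG) also matches the top strand directly, at positions 160–173 — its reverse complement CCGGATCTACTATC is not present.
Both primers anneal to the bottom strand with 3' ends pointing the same way, so neither can prime synthesis back toward the other.

No product — both primers anneal to the same strand and extend in the same direction.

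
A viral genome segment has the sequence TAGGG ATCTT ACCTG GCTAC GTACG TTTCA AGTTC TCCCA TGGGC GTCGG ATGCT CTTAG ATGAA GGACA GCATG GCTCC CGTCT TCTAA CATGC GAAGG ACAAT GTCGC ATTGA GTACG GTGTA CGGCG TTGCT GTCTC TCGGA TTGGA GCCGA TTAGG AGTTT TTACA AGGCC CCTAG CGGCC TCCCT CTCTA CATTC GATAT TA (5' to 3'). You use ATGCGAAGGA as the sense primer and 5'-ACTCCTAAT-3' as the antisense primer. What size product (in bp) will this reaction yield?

72 bp

The forward primer matches the template at positions 92–101.
The reverse primer's reverse complement is ATTAGGAGT, which matches the template at positions 155–163.
The product runs from position 92 to position 163, so its length is 163 − 92 + 1 = 72 bp.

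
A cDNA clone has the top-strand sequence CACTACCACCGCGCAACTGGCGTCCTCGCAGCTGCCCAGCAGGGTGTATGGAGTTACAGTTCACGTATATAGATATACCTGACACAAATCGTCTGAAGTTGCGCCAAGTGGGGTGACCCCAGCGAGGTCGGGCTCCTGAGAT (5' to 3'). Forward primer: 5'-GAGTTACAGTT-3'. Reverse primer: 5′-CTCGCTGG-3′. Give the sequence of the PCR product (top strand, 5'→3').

Scanning the template, GAGTTACAGTT occurs at positions 51–61; this primer anneals to the bottom strand there with its 3' end pointing downstream.
Reverse complement of the reverse primer: CCAGCGAG. This occurs on the top strand at positions 119–126.
The product is the template from position 51 through 126 (76 bp).

5'-GAGTTACAGTTCACGTATATAGATATACCTGACACAAATCGTCTGAAGTTGCGCCAAGTGGGGTGACCCCAGCGAG-3'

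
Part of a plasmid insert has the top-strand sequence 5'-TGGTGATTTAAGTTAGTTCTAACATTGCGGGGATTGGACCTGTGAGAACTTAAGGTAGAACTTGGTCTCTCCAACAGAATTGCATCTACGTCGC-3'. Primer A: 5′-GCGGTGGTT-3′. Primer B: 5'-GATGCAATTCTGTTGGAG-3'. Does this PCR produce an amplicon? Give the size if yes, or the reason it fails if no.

Primer A (GCGGTGGTT) does not match the top strand, and its reverse complement AACCACCGC does not match either.
With no annealing site for primer A, no amplification occurs.

No product — primer A has no binding site in the template.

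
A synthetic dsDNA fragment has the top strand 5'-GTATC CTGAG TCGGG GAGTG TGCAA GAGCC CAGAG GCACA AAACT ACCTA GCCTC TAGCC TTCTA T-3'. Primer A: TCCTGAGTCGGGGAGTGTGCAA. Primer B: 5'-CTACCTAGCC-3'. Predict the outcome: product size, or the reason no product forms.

Primer A (TCCTGAGTCGGGGAGTGTGCAA) matches the top strand at positions 4–25 (3' end points downstream).
Primer B (CTACCTAGCC) also matches the top strand directly, at positions 44–53 — its reverse complement GGCTAGGTAG is not present.
Both primers anneal to the bottom strand with 3' ends pointing the same way, so neither can prime synthesis back toward the other.

No product — both primers anneal to the same strand and extend in the same direction.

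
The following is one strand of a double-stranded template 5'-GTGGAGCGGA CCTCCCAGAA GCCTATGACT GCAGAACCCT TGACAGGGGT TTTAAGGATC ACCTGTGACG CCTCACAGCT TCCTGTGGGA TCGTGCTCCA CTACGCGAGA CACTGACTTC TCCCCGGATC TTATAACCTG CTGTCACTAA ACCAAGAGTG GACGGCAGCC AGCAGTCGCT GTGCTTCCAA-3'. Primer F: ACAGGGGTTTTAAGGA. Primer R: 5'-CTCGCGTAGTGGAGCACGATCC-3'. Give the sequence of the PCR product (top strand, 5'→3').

The forward primer matches the template at positions 43–58.
Reverse complement of the reverse primer: GGATCGTGCTCCACTACGCGAG. This occurs on the top strand at positions 88–109.
The product is the template from position 43 through 109 (67 bp).

5'-ACAGGGGTTTTAAGGATCACCTGTGACGCCTCACAGCTTCCTGTGGGATCGTGCTCCACTACGCGAG-3'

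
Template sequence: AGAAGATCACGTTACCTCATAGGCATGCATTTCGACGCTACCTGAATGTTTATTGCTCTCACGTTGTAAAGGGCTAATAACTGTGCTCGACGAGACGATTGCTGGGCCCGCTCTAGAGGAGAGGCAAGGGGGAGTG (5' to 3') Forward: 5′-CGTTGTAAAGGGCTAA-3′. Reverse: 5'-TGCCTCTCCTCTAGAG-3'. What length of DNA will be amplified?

Scanning the template, CGTTGTAAAGGGCTAA occurs at positions 62–77; this primer anneals to the bottom strand there with its 3' end pointing downstream.
Taking the reverse complement of TGCCTCTCCTCTAGAG gives CTCTAGAGGAGAGGCA, found at positions 111–126 on the template; the primer anneals here to the top strand with its 3' end pointing upstream.
The product runs from position 62 to position 126, so its length is 126 − 62 + 1 = 65 bp.

65 bp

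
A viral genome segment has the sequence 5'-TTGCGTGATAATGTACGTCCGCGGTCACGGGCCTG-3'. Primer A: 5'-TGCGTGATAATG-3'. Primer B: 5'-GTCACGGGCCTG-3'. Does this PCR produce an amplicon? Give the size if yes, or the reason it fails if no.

No product — both primers anneal to the same strand and extend in the same direction.

Primer A (TGCGTGATAATG) matches the top strand at positions 2–13 (3' end points downstream).
Primer B (GTCACGGGCCTG) also matches the top strand directly, at positions 24–35 — its reverse complement CAGGCCCGTGAC is not present.
Both primers anneal to the bottom strand with 3' ends pointing the same way, so neither can prime synthesis back toward the other.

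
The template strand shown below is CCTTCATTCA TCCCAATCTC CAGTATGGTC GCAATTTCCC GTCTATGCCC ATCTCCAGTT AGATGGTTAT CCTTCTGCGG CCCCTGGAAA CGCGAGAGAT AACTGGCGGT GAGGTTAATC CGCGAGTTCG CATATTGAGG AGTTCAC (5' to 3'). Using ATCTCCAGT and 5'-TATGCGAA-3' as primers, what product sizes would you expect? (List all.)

The forward primer ATCTCCAGT matches the top strand at positions 16–24, 51–59.
The reverse primer's reverse complement is TTCGCATA, matching at positions 127–134.
Each forward site pairs with the reverse site to give a product ending at position 134: sizes 119, 84 bp.

119 bp, 84 bp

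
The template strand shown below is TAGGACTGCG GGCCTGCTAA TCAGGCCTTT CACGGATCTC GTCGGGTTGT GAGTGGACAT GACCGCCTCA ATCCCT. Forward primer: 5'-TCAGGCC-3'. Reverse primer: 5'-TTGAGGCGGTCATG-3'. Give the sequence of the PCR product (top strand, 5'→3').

Scanning the template, TCAGGCC occurs at positions 21–27; this primer anneals to the bottom strand there with its 3' end pointing downstream.
Taking the reverse complement of TTGAGGCGGTCATG gives CATGACCGCCTCAA, found at positions 58–71 on the template; the primer anneals here to the top strand with its 3' end pointing upstream.
The product is the template from position 21 through 71 (51 bp).

5'-TCAGGCCTTTCACGGATCTCGTCGGGTTGTGAGTGGACATGACCGCCTCAA-3'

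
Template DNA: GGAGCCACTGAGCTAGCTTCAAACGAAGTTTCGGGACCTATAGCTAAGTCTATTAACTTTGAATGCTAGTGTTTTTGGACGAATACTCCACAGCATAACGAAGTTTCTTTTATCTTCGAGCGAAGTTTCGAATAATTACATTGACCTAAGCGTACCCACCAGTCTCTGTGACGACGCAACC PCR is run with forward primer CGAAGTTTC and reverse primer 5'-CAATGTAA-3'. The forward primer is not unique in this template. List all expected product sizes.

120 bp, 45 bp, 23 bp

The forward primer CGAAGTTTC matches the top strand at positions 24–32, 99–107, 121–129.
The reverse primer's reverse complement is TTACATTG, matching at positions 136–143.
Each forward site pairs with the reverse site to give a product ending at position 143: sizes 120, 45, 23 bp.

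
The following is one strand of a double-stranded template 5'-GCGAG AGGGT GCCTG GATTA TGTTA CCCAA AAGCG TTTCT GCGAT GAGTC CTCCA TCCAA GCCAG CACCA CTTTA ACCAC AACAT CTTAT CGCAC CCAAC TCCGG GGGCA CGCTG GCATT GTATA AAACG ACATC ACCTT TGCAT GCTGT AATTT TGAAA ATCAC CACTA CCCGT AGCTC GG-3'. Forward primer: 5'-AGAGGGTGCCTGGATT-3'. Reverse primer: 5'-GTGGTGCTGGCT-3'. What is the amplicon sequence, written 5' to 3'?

Scanning the template, AGAGGGTGCCTGGATT occurs at positions 4–19; this primer anneals to the bottom strand there with its 3' end pointing downstream.
Taking the reverse complement of GTGGTGCTGGCT gives AGCCAGCACCAC, found at positions 60–71 on the template; the primer anneals here to the top strand with its 3' end pointing upstream.
The product is the template from position 4 through 71 (68 bp).

5'-AGAGGGTGCCTGGATTATGTTACCCAAAAGCGTTTCTGCGATGAGTCCTCCATCCAAGCCAGCACCAC-3'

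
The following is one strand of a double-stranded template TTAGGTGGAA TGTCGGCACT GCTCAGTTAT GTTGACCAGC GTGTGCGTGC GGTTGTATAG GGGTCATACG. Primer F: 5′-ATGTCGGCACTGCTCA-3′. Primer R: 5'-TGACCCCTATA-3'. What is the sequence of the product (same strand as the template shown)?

The forward primer matches the template at positions 10–25.
Reverse complement of the reverse primer: TATAGGGGTCA. This occurs on the top strand at positions 56–66.
The product is the template from position 10 through 66 (57 bp).

5'-ATGTCGGCACTGCTCAGTTATGTTGACCAGCGTGTGCGTGCGGTTGTATAGGGGTCA-3'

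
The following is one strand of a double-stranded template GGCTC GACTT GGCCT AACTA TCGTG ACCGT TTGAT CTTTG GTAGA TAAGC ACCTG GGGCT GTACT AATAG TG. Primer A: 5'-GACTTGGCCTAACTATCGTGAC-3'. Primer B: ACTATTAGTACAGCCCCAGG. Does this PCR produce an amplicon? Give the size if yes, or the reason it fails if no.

Primer A (GACTTGGCCTAACTATCGTGAC) matches the top strand at positions 6–27; it acts as a forward primer.
Primer B's reverse complement is CCTGGGGCTGTACTAATAGT, matching the top strand at positions 52–71; it acts as a reverse primer.
The 3' ends face each other across positions 6–71, giving a 66 bp product.

Yes — a 66 bp product.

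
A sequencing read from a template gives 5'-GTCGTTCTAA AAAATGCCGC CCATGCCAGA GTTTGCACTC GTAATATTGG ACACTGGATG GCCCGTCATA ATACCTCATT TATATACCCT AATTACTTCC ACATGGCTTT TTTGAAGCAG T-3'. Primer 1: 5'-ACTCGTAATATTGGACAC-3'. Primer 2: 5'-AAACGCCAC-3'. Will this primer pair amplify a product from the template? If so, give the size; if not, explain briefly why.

Primer 2 (AAACGCCAC) does not match the top strand, and its reverse complement GTGGCGTTT does not match either.
With no annealing site for primer 2, no amplification occurs.

No product — primer 2 has no binding site in the template.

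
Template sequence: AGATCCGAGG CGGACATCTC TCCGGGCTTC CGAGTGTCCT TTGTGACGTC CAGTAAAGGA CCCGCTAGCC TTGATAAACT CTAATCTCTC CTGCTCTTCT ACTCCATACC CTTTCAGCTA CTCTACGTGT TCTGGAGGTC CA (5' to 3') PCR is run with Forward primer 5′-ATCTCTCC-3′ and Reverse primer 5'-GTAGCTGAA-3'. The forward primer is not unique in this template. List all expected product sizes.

The forward primer ATCTCTCC matches the top strand at positions 16–23, 84–91.
The reverse primer's reverse complement is TTCAGCTAC, matching at positions 113–121.
Each forward site pairs with the reverse site to give a product ending at position 121: sizes 106, 38 bp.

106 bp, 38 bp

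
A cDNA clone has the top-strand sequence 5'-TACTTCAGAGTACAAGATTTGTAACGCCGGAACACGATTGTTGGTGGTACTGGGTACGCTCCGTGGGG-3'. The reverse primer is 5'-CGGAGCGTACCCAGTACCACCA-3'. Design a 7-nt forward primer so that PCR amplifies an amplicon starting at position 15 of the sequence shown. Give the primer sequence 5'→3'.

The reverse primer's reverse complement TGGTGGTACTGGGTACGCTCCG matches the template at positions 42–63; the product starts at position 15.
The forward primer is identical to the top strand over positions 15–21: AGATTTG.

5'-AGATTTG-3'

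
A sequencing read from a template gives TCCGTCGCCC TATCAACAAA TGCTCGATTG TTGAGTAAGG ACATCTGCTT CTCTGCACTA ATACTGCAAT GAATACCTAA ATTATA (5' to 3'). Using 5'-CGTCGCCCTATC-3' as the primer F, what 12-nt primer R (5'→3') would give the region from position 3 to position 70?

5'-ATTGCAGTATTA-3'

The product's 3' end on the top strand is position 70.
The reverse primer anneals to the top strand over positions 59–70, i.e. to TAATACTGCAAT.
Its sequence written 5'→3' is the reverse complement: ATTGCAGTATTA.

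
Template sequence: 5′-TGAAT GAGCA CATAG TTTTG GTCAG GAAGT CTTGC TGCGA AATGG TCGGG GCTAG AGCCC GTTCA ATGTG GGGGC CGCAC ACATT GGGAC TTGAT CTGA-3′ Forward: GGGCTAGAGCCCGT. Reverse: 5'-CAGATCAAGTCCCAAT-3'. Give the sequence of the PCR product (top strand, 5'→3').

Scanning the template, GGGCTAGAGCCCGT occurs at positions 49–62; this primer anneals to the bottom strand there with its 3' end pointing downstream.
Reverse complement of the reverse primer: ATTGGGACTTGATCTG. This occurs on the top strand at positions 83–98.
The product is the template from position 49 through 98 (50 bp).

5'-GGGCTAGAGCCCGTTCAATGTGGGGGCCGCACACATTGGGACTTGATCTG-3'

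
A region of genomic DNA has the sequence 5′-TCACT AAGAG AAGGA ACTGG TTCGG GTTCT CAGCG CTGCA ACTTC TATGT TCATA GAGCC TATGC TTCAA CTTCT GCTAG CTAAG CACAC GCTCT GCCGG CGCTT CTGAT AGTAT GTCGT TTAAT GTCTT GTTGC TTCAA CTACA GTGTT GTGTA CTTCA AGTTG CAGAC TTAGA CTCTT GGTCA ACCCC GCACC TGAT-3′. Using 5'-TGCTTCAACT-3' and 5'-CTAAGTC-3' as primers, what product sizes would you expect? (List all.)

The forward primer TGCTTCAACT matches the top strand at positions 63–72, 133–142.
The reverse primer's reverse complement is GACTTAG, matching at positions 168–174.
Each forward site pairs with the reverse site to give a product ending at position 174: sizes 112, 42 bp.

112 bp, 42 bp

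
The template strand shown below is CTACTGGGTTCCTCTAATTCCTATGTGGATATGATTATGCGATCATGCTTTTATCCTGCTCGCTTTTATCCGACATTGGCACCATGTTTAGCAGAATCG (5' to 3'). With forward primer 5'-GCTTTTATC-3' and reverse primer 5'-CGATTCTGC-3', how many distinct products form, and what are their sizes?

The forward primer GCTTTTATC matches the top strand at positions 47–55, 62–70.
The reverse primer's reverse complement is GCAGAATCG, matching at positions 91–99.
Each forward site pairs with the reverse site to give a product ending at position 99: sizes 53, 38 bp.

Two products: 53 bp, 38 bp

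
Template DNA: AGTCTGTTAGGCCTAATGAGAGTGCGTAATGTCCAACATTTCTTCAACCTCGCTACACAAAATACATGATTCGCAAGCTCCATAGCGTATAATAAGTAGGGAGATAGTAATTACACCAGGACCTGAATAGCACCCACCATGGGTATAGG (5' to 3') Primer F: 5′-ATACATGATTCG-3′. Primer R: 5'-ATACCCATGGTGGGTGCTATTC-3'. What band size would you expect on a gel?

85 bp

The forward primer matches the template at positions 62–73.
Reverse complement of the reverse primer: GAATAGCACCCACCATGGGTAT. This occurs on the top strand at positions 125–146.
Product length = (reverse-primer end) − (forward-primer start) + 1 = 146 − 62 + 1 = 85 bp.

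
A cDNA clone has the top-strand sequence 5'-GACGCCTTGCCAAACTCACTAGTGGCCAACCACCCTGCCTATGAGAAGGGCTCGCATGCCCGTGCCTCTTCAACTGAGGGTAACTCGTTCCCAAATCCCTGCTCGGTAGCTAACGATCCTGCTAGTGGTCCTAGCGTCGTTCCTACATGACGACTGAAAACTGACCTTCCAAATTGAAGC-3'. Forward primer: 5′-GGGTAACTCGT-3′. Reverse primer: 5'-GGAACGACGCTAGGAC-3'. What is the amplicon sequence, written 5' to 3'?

Scanning the template, GGGTAACTCGT occurs at positions 78–88; this primer anneals to the bottom strand there with its 3' end pointing downstream.
Taking the reverse complement of GGAACGACGCTAGGAC gives GTCCTAGCGTCGTTCC, found at positions 128–143 on the template; the primer anneals here to the top strand with its 3' end pointing upstream.
The product is the template from position 78 through 143 (66 bp).

5'-GGGTAACTCGTTCCCAAATCCCTGCTCGGTAGCTAACGATCCTGCTAGTGGTCCTAGCGTCGTTCC-3'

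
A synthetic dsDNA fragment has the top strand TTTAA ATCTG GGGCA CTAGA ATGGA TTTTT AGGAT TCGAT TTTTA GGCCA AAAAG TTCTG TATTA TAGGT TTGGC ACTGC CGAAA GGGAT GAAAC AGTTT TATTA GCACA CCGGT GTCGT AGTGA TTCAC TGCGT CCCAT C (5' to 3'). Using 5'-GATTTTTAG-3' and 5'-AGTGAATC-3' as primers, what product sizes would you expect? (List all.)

108 bp, 94 bp

The forward primer GATTTTTAG matches the top strand at positions 24–32, 38–46.
The reverse primer's reverse complement is GATTCACT, matching at positions 124–131.
Each forward site pairs with the reverse site to give a product ending at position 131: sizes 108, 94 bp.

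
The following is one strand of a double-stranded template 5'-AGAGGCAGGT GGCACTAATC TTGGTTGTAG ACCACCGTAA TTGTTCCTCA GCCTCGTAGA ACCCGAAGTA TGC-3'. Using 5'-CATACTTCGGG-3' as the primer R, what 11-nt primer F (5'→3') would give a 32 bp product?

The reverse primer's reverse complement CCCGAAGTATG matches the template at positions 62–72, so the product ends at position 72.
A 32 bp product then starts at position 72 − 32 + 1 = 41.
The forward primer is identical to the top strand there: TTGTTCCTCAG.

5'-TTGTTCCTCAG-3'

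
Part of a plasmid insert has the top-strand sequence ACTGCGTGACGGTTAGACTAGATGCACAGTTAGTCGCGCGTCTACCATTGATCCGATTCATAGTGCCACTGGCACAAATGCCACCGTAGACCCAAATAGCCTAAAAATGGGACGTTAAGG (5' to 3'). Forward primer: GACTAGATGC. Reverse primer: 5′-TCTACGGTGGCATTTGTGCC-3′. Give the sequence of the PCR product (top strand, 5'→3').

5'-GACTAGATGCACAGTTAGTCGCGCGTCTACCATTGATCCGATTCATAGTGCCACTGGCACAAATGCCACCGTAGA-3'

Scanning the template, GACTAGATGC occurs at positions 16–25; this primer anneals to the bottom strand there with its 3' end pointing downstream.
Reverse complement of the reverse primer: GGCACAAATGCCACCGTAGA. This occurs on the top strand at positions 71–90.
The product is the template from position 16 through 90 (75 bp).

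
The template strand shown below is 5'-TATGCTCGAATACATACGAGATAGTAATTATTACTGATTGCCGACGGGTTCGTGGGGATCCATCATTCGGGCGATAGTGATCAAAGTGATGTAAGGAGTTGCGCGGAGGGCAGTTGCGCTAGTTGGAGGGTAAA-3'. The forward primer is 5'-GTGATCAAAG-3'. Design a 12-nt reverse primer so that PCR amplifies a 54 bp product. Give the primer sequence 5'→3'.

5'-CCCTCCAACTAG-3'

The forward primer binds at positions 77–86, so a 54 bp product ends at position 77 + 54 − 1 = 130.
The reverse primer anneals to the top strand over positions 119–130, i.e. to CTAGTTGGAGGG.
Its sequence written 5'→3' is the reverse complement: CCCTCCAACTAG.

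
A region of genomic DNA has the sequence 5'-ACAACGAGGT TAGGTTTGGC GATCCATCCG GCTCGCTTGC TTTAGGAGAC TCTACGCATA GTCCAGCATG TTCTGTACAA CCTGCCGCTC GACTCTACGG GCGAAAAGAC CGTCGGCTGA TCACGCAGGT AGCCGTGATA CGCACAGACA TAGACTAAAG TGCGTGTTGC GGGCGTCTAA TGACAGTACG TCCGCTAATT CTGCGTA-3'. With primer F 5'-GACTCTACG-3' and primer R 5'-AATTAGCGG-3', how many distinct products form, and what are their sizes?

Two products: 153 bp, 110 bp

The forward primer GACTCTACG matches the top strand at positions 48–56, 91–99.
The reverse primer's reverse complement is CCGCTAATT, matching at positions 192–200.
Each forward site pairs with the reverse site to give a product ending at position 200: sizes 153, 110 bp.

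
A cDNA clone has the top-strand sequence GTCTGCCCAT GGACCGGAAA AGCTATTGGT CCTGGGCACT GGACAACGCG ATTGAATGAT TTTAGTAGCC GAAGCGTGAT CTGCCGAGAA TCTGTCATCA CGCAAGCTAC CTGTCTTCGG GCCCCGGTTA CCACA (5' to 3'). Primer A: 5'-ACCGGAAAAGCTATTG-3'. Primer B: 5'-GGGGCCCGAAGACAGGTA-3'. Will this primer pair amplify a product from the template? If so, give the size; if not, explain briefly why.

Yes — a 113 bp product.

Primer A (ACCGGAAAAGCTATTG) matches the top strand at positions 13–28; it acts as a forward primer.
Primer B's reverse complement is TACCTGTCTTCGGGCCCC, matching the top strand at positions 108–125; it acts as a reverse primer.
The 3' ends face each other across positions 13–125, giving a 113 bp product.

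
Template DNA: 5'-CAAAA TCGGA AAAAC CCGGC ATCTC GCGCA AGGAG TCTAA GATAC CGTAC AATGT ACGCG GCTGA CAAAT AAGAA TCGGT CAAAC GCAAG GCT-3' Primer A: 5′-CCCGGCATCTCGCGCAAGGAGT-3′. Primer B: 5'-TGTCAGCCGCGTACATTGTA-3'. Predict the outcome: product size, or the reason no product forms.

Yes — a 53 bp product.

Primer A (CCCGGCATCTCGCGCAAGGAGT) matches the top strand at positions 15–36; it acts as a forward primer.
Primer B's reverse complement is TACAATGTACGCGGCTGACA, matching the top strand at positions 48–67; it acts as a reverse primer.
The 3' ends face each other across positions 15–67, giving a 53 bp product.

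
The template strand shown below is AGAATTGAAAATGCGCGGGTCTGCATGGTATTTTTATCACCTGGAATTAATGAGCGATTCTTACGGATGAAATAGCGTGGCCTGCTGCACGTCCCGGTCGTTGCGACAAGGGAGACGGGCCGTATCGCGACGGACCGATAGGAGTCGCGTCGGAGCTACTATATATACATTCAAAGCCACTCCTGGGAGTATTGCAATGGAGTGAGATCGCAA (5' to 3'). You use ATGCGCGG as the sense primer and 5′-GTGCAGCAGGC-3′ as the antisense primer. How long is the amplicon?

Scanning the template, ATGCGCGG occurs at positions 11–18; this primer anneals to the bottom strand there with its 3' end pointing downstream.
Taking the reverse complement of GTGCAGCAGGC gives GCCTGCTGCAC, found at positions 80–90 on the template; the primer anneals here to the top strand with its 3' end pointing upstream.
Amplicon spans positions 11–90: 80 bp.

80 bp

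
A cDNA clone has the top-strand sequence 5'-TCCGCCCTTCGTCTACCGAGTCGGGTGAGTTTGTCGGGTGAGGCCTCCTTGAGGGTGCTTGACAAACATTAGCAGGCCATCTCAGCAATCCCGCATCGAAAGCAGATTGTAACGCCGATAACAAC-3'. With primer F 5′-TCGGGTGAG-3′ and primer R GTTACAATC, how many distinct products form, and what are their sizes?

Two products: 93 bp, 80 bp

The forward primer TCGGGTGAG matches the top strand at positions 21–29, 34–42.
The reverse primer's reverse complement is GATTGTAAC, matching at positions 105–113.
Each forward site pairs with the reverse site to give a product ending at position 113: sizes 93, 80 bp.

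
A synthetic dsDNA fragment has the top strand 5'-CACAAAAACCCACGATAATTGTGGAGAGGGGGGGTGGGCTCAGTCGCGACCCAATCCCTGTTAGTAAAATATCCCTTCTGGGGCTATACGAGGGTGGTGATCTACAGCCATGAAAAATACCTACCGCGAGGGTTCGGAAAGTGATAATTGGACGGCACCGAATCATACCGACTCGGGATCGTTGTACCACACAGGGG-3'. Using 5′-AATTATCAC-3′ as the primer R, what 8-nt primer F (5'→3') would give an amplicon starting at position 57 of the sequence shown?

The reverse primer's reverse complement GTGATAATT matches the template at positions 141–149; the product starts at position 57.
The forward primer is identical to the top strand over positions 57–64: CCTGTTAG.

5'-CCTGTTAG-3'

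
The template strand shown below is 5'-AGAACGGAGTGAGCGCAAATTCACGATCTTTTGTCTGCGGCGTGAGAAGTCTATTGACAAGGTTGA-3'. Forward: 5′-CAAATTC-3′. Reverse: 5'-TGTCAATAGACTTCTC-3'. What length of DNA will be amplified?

44 bp

The forward primer matches the template at positions 16–22.
Reverse complement of the reverse primer: GAGAAGTCTATTGACA. This occurs on the top strand at positions 44–59.
Product length = (reverse-primer end) − (forward-primer start) + 1 = 59 − 16 + 1 = 44 bp.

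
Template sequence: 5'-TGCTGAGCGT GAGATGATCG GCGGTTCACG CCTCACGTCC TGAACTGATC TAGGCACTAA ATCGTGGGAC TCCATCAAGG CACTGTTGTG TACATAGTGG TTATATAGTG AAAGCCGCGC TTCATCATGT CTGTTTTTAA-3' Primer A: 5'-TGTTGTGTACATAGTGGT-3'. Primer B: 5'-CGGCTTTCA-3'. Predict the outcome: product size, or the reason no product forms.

Primer A (TGTTGTGTACATAGTGGT) matches the top strand at positions 84–101; it acts as a forward primer.
Primer B's reverse complement is TGAAAGCCG, matching the top strand at positions 109–117; it acts as a reverse primer.
The 3' ends face each other across positions 84–117, giving a 34 bp product.

Yes — a 34 bp product.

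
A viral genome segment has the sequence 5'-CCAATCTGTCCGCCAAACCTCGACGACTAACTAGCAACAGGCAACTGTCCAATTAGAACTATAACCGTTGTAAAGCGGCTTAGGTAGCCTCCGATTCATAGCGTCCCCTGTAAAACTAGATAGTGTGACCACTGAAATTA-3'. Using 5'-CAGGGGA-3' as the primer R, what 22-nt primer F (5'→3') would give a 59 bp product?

5'-ATTAGAACTATAACCGTTGTAA-3'

The reverse primer's reverse complement TCCCCTG matches the template at positions 104–110, so the product ends at position 110.
A 59 bp product then starts at position 110 − 59 + 1 = 52.
The forward primer is identical to the top strand there: ATTAGAACTATAACCGTTGTAA.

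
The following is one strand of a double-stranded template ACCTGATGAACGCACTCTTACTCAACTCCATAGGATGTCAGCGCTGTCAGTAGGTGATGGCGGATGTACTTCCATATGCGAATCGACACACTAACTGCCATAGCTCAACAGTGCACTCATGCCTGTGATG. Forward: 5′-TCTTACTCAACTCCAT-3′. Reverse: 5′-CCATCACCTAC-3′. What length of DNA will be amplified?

45 bp

Forward primer TCTTACTCAACTCCAT is found on the top strand at positions 16–31.
Reverse complement of the reverse primer: GTAGGTGATGG. This occurs on the top strand at positions 50–60.
Product length = (reverse-primer end) − (forward-primer start) + 1 = 60 − 16 + 1 = 45 bp.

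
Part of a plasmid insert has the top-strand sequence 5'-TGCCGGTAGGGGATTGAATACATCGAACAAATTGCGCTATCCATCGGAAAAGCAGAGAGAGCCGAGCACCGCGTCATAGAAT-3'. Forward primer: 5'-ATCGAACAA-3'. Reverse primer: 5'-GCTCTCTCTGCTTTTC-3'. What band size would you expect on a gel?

The forward primer matches the template at positions 22–30.
Reverse complement of the reverse primer: GAAAAGCAGAGAGAGC. This occurs on the top strand at positions 47–62.
Product length = (reverse-primer end) − (forward-primer start) + 1 = 62 − 22 + 1 = 41 bp.

41 bp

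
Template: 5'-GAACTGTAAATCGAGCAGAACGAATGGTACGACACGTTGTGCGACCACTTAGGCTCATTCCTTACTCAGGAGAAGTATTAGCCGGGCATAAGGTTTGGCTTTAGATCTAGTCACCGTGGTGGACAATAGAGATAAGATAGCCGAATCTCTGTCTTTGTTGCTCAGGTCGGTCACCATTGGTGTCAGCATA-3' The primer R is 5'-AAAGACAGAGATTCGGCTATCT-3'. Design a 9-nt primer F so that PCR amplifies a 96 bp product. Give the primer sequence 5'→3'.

The reverse primer's reverse complement AGATAGCCGAATCTCTGTCTTT matches the template at positions 135–156, so the product ends at position 156.
A 96 bp product then starts at position 156 − 96 + 1 = 61.
The forward primer is identical to the top strand there: CTTACTCAG.

5'-CTTACTCAG-3'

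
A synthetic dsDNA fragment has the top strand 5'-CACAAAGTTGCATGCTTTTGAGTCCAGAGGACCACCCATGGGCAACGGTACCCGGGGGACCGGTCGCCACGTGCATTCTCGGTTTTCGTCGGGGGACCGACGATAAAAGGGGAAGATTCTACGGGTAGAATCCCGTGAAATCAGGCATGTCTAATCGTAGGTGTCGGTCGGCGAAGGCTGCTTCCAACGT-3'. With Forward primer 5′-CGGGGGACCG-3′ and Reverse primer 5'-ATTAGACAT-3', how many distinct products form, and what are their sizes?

The forward primer CGGGGGACCG matches the top strand at positions 53–62, 90–99.
The reverse primer's reverse complement is ATGTCTAAT, matching at positions 147–155.
Each forward site pairs with the reverse site to give a product ending at position 155: sizes 103, 66 bp.

Two products: 103 bp, 66 bp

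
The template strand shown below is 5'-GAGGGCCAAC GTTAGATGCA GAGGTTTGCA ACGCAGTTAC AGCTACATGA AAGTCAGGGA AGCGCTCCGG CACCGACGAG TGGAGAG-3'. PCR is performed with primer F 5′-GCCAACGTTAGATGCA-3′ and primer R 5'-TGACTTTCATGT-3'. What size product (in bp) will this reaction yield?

52 bp

Forward primer GCCAACGTTAGATGCA is found on the top strand at positions 5–20.
Reverse complement of the reverse primer: ACATGAAAGTCA. This occurs on the top strand at positions 45–56.
Amplicon spans positions 5–56: 52 bp.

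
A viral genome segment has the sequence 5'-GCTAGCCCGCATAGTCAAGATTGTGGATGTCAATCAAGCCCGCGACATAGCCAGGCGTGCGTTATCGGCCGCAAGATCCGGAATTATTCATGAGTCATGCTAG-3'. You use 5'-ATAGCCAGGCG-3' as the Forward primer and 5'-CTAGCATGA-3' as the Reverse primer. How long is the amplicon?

Scanning the template, ATAGCCAGGCG occurs at positions 47–57; this primer anneals to the bottom strand there with its 3' end pointing downstream.
Reverse complement of the reverse primer: TCATGCTAG. This occurs on the top strand at positions 95–103.
Product length = (reverse-primer end) − (forward-primer start) + 1 = 103 − 47 + 1 = 57 bp.

57 bp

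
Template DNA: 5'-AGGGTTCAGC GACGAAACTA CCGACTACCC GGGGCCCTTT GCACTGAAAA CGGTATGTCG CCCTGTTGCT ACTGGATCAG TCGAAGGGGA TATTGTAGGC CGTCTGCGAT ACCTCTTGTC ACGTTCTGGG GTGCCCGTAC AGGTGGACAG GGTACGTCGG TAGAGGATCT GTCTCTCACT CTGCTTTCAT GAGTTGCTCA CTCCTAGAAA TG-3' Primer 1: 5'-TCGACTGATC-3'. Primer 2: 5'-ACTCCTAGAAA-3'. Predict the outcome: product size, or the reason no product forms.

Primer 1 (TCGACTGATC) has reverse complement GATCAGTCGA, which matches the top strand at positions 75–84; primer 1 anneals to the top strand there with its 3' end pointing upstream toward position 75.
Primer 2 (ACTCCTAGAAA) matches the top strand directly at positions 200–210; it anneals to the bottom strand with its 3' end pointing downstream toward position 210.
The 3' ends diverge (primer 1 extends toward position 1, primer 2 toward position 212), so the primers never converge on a shared product.

No product — the primers' 3' ends point away from each other.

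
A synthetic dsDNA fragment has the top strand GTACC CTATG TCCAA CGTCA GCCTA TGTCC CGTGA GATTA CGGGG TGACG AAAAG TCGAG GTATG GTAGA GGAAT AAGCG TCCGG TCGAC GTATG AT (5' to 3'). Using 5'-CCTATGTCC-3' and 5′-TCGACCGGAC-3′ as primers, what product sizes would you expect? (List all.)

85 bp, 68 bp

The forward primer CCTATGTCC matches the top strand at positions 5–13, 22–30.
The reverse primer's reverse complement is GTCCGGTCGA, matching at positions 80–89.
Each forward site pairs with the reverse site to give a product ending at position 89: sizes 85, 68 bp.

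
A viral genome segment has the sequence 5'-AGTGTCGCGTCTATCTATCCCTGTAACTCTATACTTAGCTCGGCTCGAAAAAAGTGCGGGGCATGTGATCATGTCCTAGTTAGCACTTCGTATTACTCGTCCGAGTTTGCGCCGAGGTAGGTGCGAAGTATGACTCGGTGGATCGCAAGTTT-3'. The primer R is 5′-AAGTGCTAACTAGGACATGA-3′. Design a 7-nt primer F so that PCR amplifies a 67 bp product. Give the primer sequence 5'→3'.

5'-TGTAACT-3'

The reverse primer's reverse complement TCATGTCCTAGTTAGCACTT matches the template at positions 69–88, so the product ends at position 88.
A 67 bp product then starts at position 88 − 67 + 1 = 22.
The forward primer is identical to the top strand there: TGTAACT.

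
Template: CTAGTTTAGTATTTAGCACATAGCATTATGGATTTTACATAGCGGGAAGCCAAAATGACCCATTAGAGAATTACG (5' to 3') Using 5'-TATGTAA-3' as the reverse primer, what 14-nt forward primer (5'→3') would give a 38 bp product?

The reverse primer's reverse complement TTACATA matches the template at positions 35–41, so the product ends at position 41.
A 38 bp product then starts at position 41 − 38 + 1 = 4.
The forward primer is identical to the top strand there: GTTTAGTATTTAGC.

5'-GTTTAGTATTTAGC-3'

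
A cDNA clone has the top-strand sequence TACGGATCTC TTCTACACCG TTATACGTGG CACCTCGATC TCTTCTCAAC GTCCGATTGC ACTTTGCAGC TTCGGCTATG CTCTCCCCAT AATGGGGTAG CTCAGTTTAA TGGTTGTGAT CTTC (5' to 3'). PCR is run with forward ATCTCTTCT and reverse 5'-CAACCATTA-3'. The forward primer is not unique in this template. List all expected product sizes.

111 bp, 79 bp

The forward primer ATCTCTTCT matches the top strand at positions 6–14, 38–46.
The reverse primer's reverse complement is TAATGGTTG, matching at positions 108–116.
Each forward site pairs with the reverse site to give a product ending at position 116: sizes 111, 79 bp.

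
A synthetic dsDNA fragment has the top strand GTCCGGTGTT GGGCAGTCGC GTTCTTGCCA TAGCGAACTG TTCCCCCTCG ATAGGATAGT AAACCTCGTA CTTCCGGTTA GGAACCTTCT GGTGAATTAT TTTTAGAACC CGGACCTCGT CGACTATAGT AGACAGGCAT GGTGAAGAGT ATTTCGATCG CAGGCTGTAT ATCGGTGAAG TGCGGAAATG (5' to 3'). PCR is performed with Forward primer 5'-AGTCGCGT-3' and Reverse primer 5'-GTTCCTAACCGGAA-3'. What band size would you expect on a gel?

The forward primer matches the template at positions 15–22.
Reverse complement of the reverse primer: TTCCGGTTAGGAAC. This occurs on the top strand at positions 72–85.
Product length = (reverse-primer end) − (forward-primer start) + 1 = 85 − 15 + 1 = 71 bp.

71 bp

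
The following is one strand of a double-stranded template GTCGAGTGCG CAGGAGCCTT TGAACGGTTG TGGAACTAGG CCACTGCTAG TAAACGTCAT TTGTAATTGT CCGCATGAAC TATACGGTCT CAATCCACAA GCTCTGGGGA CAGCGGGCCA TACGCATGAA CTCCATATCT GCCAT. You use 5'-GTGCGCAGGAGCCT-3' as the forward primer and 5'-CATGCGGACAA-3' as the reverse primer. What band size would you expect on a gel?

Forward primer GTGCGCAGGAGCCT is found on the top strand at positions 6–19.
The reverse primer's reverse complement is TTGTCCGCATG, which matches the template at positions 67–77.
Amplicon spans positions 6–77: 72 bp.

72 bp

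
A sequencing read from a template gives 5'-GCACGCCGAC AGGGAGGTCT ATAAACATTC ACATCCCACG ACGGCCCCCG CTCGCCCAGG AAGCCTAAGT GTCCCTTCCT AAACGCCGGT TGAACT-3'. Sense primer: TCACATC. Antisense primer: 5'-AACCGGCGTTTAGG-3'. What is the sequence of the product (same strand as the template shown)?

The forward primer matches the template at positions 29–35.
Taking the reverse complement of AACCGGCGTTTAGG gives CCTAAACGCCGGTT, found at positions 78–91 on the template; the primer anneals here to the top strand with its 3' end pointing upstream.
The product is the template from position 29 through 91 (63 bp).

5'-TCACATCCCACGACGGCCCCCGCTCGCCCAGGAAGCCTAAGTGTCCCTTCCTAAACGCCGGTT-3'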